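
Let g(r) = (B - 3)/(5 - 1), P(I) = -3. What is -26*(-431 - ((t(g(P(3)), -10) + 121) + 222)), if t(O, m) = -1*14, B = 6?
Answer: 19760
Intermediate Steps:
g(r) = 3/4 (g(r) = (6 - 3)/(5 - 1) = 3/4)
t(O, m) = -14
-26*(-431 - ((t(g(P(3)), -10) + 121) + 222)) = -26*(-431 - ((-14 + 121) + 222)) = -26*(-431 - (107 + 222)) = -26*(-431 - 1*329) = -26*(-431 - 329) = -26*(-760) = 19760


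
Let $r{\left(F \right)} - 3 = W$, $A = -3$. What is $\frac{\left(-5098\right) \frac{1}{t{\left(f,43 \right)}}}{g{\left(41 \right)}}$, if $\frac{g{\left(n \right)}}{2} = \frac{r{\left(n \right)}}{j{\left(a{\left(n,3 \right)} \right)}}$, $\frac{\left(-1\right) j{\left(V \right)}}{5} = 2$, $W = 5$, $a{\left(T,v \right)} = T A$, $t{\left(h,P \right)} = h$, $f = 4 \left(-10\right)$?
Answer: $- \frac{2549}{32} \approx -79.656$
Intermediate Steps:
$f = -40$
$a{\left(T,v \right)} = - 3 T$ ($a{\left(T,v \right)} = T \left(-3\right) = - 3 T$)
$j{\left(V \right)} = -10$ ($j{\left(V \right)} = \left(-5\right) 2 = -10$)
$r{\left(F \right)} = 8$ ($r{\left(F \right)} = 3 + 5 = 8$)
$g{\left(n \right)} = - \frac{8}{5}$ ($g{\left(n \right)} = 2 \frac{8}{-10} = 2 \cdot 8 \left(- \frac{1}{10}\right) = 2 \left(- \frac{4}{5}\right) = - \frac{8}{5}$)
$\frac{\left(-5098\right) \frac{1}{t{\left(f,43 \right)}}}{g{\left(41 \right)}} = \frac{\left(-5098\right) \frac{1}{-40}}{- \frac{8}{5}} = \left(-5098\right) \left(- \frac{1}{40}\right) \left(- \frac{5}{8}\right) = \frac{2549}{20} \left(- \frac{5}{8}\right) = - \frac{2549}{32}$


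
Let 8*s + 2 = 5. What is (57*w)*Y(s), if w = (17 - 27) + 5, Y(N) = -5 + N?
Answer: 10545/8 ≈ 1318.1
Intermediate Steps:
s = 3/8 (s = -¼ + (⅛)*5 = -¼ + 5/8 = 3/8 ≈ 0.37500)
w = -5 (w = -10 + 5 = -5)
(57*w)*Y(s) = (57*(-5))*(-5 + 3/8) = -285*(-37/8) = 10545/8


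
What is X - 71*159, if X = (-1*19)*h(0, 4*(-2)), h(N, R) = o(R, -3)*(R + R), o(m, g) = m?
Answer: -13721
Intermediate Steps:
h(N, R) = 2*R² (h(N, R) = R*(R + R) = R*(2*R) = 2*R²)
X = -2432 (X = (-1*19)*(2*(4*(-2))²) = -38*(-8)² = -38*64 = -19*128 = -2432)
X - 71*159 = -2432 - 71*159 = -2432 - 11289 = -13721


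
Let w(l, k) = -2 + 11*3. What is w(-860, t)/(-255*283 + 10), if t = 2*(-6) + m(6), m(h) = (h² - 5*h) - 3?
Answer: -31/72155 ≈ -0.00042963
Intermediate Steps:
m(h) = -3 + h² - 5*h
t = -9 (t = 2*(-6) + (-3 + 6² - 5*6) = -12 + (-3 + 36 - 30) = -12 + 3 = -9)
w(l, k) = 31 (w(l, k) = -2 + 33 = 31)
w(-860, t)/(-255*283 + 10) = 31/(-255*283 + 10) = 31/(-72165 + 10) = 31/(-72155) = 31*(-1/72155) = -31/72155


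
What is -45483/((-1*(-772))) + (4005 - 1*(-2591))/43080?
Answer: -244289441/4157220 ≈ -58.763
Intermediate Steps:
-45483/((-1*(-772))) + (4005 - 1*(-2591))/43080 = -45483/772 + (4005 + 2591)*(1/43080) = -45483*1/772 + 6596*(1/43080) = -45483/772 + 1649/10770 = -244289441/4157220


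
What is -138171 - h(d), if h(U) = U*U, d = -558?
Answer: -449535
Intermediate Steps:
h(U) = U²
-138171 - h(d) = -138171 - 1*(-558)² = -138171 - 1*311364 = -138171 - 311364 = -449535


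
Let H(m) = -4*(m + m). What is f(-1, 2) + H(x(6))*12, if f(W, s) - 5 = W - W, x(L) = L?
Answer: -571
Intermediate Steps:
f(W, s) = 5 (f(W, s) = 5 + (W - W) = 5 + 0 = 5)
H(m) = -8*m
f(-1, 2) + H(x(6))*12 = 5 - 8*6*12 = 5 - 48*12 = 5 - 576 = -571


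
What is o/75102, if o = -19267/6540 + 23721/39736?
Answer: -152614543/4879253772720 ≈ -3.1278e-5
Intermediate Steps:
o = -152614543/64968360 (o = -19267*1/6540 + 23721*(1/39736) = -19267/6540 + 23721/39736 = -152614543/64968360 ≈ -2.3491)
o/75102 = -152614543/64968360/75102 = -152614543/64968360*1/75102 = -152614543/4879253772720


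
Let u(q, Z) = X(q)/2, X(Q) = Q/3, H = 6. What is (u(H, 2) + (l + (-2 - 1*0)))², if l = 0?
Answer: 1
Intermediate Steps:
X(Q) = Q/3 (X(Q) = Q*(⅓) = Q/3)
u(q, Z) = q/6 (u(q, Z) = (q/3)/2 = (q/3)*(½) = q/6)
(u(H, 2) + (l + (-2 - 1*0)))² = ((⅙)*6 + (0 + (-2 - 1*0)))² = (1 + (0 + (-2 + 0)))² = (1 + (0 - 2))² = (1 - 2)² = (-1)² = 1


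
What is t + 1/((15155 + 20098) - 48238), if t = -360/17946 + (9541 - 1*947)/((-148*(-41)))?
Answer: 54838200667/39278300530 ≈ 1.3961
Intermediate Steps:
t = 4223429/3024898 (t = -360*1/17946 + (9541 - 947)/6068 = -20/997 + 8594*(1/6068) = -20/997 + 4297/3034 = 4223429/3024898 ≈ 1.3962)
t + 1/((15155 + 20098) - 48238) = 4223429/3024898 + 1/((15155 + 20098) - 48238) = 4223429/3024898 + 1/(35253 - 48238) = 4223429/3024898 + 1/(-12985) = 4223429/3024898 - 1/12985 = 54838200667/39278300530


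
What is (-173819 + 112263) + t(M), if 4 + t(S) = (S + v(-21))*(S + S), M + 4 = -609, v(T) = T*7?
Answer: 870200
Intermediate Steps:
v(T) = 7*T
M = -613 (M = -4 - 609 = -613)
t(S) = -4 + 2*S*(-147 + S) (t(S) = -4 + (S + 7*(-21))*(S + S) = -4 + (S - 147)*(2*S) = -4 + (-147 + S)*(2*S) = -4 + 2*S*(-147 + S))
(-173819 + 112263) + t(M) = (-173819 + 112263) + (-4 - 294*(-613) + 2*(-613)²) = -61556 + (-4 + 180222 + 2*375769) = -61556 + (-4 + 180222 + 751538) = -61556 + 931756 = 870200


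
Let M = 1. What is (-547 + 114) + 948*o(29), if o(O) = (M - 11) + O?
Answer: 17579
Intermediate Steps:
o(O) = -10 + O (o(O) = (1 - 11) + O = -10 + O)
(-547 + 114) + 948*o(29) = (-547 + 114) + 948*(-10 + 29) = -433 + 948*19 = -433 + 18012 = 17579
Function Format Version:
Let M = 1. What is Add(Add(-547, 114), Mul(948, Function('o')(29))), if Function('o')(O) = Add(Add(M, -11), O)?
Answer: 17579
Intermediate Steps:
Function('o')(O) = Add(-10, O) (Function('o')(O) = Add(Add(1, -11), O) = Add(-10, O))
Add(Add(-547, 114), Mul(948, Function('o')(29))) = Add(Add(-547, 114), Mul(948, Add(-10, 29))) = Add(-433, Mul(948, 19)) = Add(-433, 18012) = 17579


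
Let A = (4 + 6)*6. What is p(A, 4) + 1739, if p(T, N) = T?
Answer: 1799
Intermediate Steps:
A = 60 (A = 10*6 = 60)
p(A, 4) + 1739 = 60 + 1739 = 1799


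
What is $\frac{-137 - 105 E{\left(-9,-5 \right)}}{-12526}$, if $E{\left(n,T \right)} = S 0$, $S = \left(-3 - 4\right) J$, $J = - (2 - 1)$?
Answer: $\frac{137}{12526} \approx 0.010937$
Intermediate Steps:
$J = -1$ ($J = \left(-1\right) 1 = -1$)
$S = 7$ ($S = \left(-3 - 4\right) \left(-1\right) = \left(-7\right) \left(-1\right) = 7$)
$E{\left(n,T \right)} = 0$ ($E{\left(n,T \right)} = 7 \cdot 0 = 0$)
$\frac{-137 - 105 E{\left(-9,-5 \right)}}{-12526} = \frac{-137 - 0}{-12526} = \left(-137 + 0\right) \left(- \frac{1}{12526}\right) = \left(-137\right) \left(- \frac{1}{12526}\right) = \frac{137}{12526}$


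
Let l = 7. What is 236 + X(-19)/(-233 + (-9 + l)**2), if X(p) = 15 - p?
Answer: 54010/229 ≈ 235.85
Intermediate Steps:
236 + X(-19)/(-233 + (-9 + l)**2) = 236 + (15 - 1*(-19))/(-233 + (-9 + 7)**2) = 236 + (15 + 19)/(-233 + (-2)**2) = 236 + 34/(-233 + 4) = 236 + 34/(-229) = 236 + 34*(-1/229) = 236 - 34/229 = 54010/229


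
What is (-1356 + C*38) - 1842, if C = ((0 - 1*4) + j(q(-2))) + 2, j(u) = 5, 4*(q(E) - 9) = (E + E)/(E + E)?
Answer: -3084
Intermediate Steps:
q(E) = 37/4 (q(E) = 9 + ((E + E)/(E + E))/4 = 9 + ((2*E)/((2*E)))/4 = 9 + ((2*E)*(1/(2*E)))/4 = 9 + (¼)*1 = 9 + ¼ = 37/4)
C = 3 (C = ((0 - 1*4) + 5) + 2 = ((0 - 4) + 5) + 2 = (-4 + 5) + 2 = 1 + 2 = 3)
(-1356 + C*38) - 1842 = (-1356 + 3*38) - 1842 = (-1356 + 114) - 1842 = -1242 - 1842 = -3084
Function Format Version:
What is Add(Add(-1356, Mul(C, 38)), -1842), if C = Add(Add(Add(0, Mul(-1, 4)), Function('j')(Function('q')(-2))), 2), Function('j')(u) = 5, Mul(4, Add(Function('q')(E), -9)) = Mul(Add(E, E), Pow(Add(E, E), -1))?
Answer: -3084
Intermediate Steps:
Function('q')(E) = Rational(37, 4) (Function('q')(E) = Add(9, Mul(Rational(1, 4), Mul(Add(E, E), Pow(Add(E, E), -1)))) = Add(9, Mul(Rational(1, 4), Mul(Mul(2, E), Pow(Mul(2, E), -1)))) = Add(9, Mul(Rational(1, 4), Mul(Mul(2, E), Mul(Rational(1, 2), Pow(E, -1))))) = Add(9, Mul(Rational(1, 4), 1)) = Add(9, Rational(1, 4)) = Rational(37, 4))
C = 3 (C = Add(Add(Add(0, Mul(-1, 4)), 5), 2) = Add(Add(Add(0, -4), 5), 2) = Add(Add(-4, 5), 2) = Add(1, 2) = 3)
Add(Add(-1356, Mul(C, 38)), -1842) = Add(Add(-1356, Mul(3, 38)), -1842) = Add(Add(-1356, 114), -1842) = Add(-1242, -1842) = -3084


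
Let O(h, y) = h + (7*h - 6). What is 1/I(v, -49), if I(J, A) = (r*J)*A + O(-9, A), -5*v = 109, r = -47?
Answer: -5/251417 ≈ -1.9887e-5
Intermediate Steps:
v = -109/5 (v = -1/5*109 = -109/5 ≈ -21.800)
O(h, y) = -6 + 8*h (O(h, y) = h + (-6 + 7*h) = -6 + 8*h)
I(J, A) = -78 - 47*A*J (I(J, A) = (-47*J)*A + (-6 + 8*(-9)) = -47*A*J + (-6 - 72) = -47*A*J - 78 = -78 - 47*A*J)
1/I(v, -49) = 1/(-78 - 47*(-49)*(-109/5)) = 1/(-78 - 251027/5) = 1/(-251417/5) = -5/251417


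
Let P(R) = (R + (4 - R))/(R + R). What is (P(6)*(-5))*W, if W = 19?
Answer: -95/3 ≈ -31.667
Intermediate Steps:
P(R) = 2/R (P(R) = 4/((2*R)) = 4*(1/(2*R)) = 2/R)
(P(6)*(-5))*W = ((2/6)*(-5))*19 = ((2*(⅙))*(-5))*19 = ((⅓)*(-5))*19 = -5/3*19 = -95/3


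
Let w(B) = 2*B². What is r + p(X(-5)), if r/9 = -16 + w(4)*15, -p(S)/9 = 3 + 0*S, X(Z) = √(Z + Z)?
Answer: 4149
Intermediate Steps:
X(Z) = √2*√Z (X(Z) = √(2*Z) = √2*√Z)
p(S) = -27 (p(S) = -9*(3 + 0*S) = -9*(3 + 0) = -9*3 = -27)
r = 4176 (r = 9*(-16 + (2*4²)*15) = 9*(-16 + (2*16)*15) = 9*(-16 + 32*15) = 9*(-16 + 480) = 9*464 = 4176)
r + p(X(-5)) = 4176 - 27 = 4149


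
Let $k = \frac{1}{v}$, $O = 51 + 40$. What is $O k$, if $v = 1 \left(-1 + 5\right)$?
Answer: $\frac{91}{4} \approx 22.75$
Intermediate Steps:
$O = 91$
$v = 4$ ($v = 1 \cdot 4 = 4$)
$k = \frac{1}{4} \approx 0.25$
$O k = 91 \cdot \frac{1}{4} = \frac{91}{4}$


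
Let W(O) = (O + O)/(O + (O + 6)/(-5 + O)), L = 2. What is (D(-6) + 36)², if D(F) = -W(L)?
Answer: 1764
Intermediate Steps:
W(O) = 2*O/(O + (6 + O)/(-5 + O)) (W(O) = (2*O)/(O + (6 + O)/(-5 + O)) = 2*O/(O + (6 + O)/(-5 + O)))
D(F) = 6 (D(F) = -2*2*(-5 + 2)/(6 + 2² - 4*2) = -2*2*(-3)/(6 + 4 - 8) = -2*2*(-3)/2 = -1*(-6) = 6)
(D(-6) + 36)² = (6 + 36)² = 42² = 1764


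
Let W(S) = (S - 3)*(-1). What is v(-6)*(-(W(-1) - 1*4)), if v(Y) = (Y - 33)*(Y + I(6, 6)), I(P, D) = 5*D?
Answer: 0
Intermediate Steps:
W(S) = 3 - S (W(S) = (-3 + S)*(-1) = 3 - S)
v(Y) = (-33 + Y)*(30 + Y) (v(Y) = (Y - 33)*(Y + 5*6) = (-33 + Y)*(Y + 30) = (-33 + Y)*(30 + Y))
v(-6)*(-(W(-1) - 1*4)) = (-990 + (-6)² - 3*(-6))*(-((3 - 1*(-1)) - 1*4)) = (-990 + 36 + 18)*(-((3 + 1) - 4)) = -(-936)*(4 - 4) = -(-936)*0 = -936*0 = 0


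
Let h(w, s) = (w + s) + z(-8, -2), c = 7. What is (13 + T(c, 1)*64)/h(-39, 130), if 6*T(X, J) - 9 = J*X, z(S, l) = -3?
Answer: 551/264 ≈ 2.0871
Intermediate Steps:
T(X, J) = 3/2 + J*X/6 (T(X, J) = 3/2 + (J*X)/6 = 3/2 + J*X/6)
h(w, s) = -3 + s + w (h(w, s) = (w + s) - 3 = (s + w) - 3 = -3 + s + w)
(13 + T(c, 1)*64)/h(-39, 130) = (13 + (3/2 + (⅙)*1*7)*64)/(-3 + 130 - 39) = (13 + (3/2 + 7/6)*64)/88 = (13 + (8/3)*64)*(1/88) = (13 + 512/3)*(1/88) = (551/3)*(1/88) = 551/264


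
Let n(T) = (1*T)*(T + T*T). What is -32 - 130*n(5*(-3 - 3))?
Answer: 3392968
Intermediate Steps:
n(T) = T*(T + T²)
-32 - 130*n(5*(-3 - 3)) = -32 - 130*(5*(-3 - 3))²*(1 + 5*(-3 - 3)) = -32 - 130*(5*(-6))²*(1 + 5*(-6)) = -32 - 130*(-30)²*(1 - 30) = -32 - 117000*(-29) = -32 - 130*(-26100) = -32 + 3393000 = 3392968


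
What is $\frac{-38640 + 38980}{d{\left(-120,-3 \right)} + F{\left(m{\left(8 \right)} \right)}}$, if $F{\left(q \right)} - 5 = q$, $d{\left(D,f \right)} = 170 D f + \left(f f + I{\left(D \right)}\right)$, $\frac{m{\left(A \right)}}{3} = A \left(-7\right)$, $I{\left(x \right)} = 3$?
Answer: $\frac{340}{61049} \approx 0.0055693$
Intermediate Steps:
$m{\left(A \right)} = - 21 A$ ($m{\left(A \right)} = 3 A \left(-7\right) = 3 \left(- 7 A\right) = - 21 A$)
$d{\left(D,f \right)} = 3 + f^{2} + 170 D f$ ($d{\left(D,f \right)} = 170 D f + \left(f f + 3\right) = 170 D f + \left(f^{2} + 3\right) = 170 D f + \left(3 + f^{2}\right) = 3 + f^{2} + 170 D f$)
$F{\left(q \right)} = 5 + q$
$\frac{-38640 + 38980}{d{\left(-120,-3 \right)} + F{\left(m{\left(8 \right)} \right)}} = \frac{-38640 + 38980}{\left(3 + \left(-3\right)^{2} + 170 \left(-120\right) \left(-3\right)\right) + \left(5 - 168\right)} = \frac{340}{\left(3 + 9 + 61200\right) + \left(5 - 168\right)} = \frac{340}{61212 - 163} = \frac{340}{61049}$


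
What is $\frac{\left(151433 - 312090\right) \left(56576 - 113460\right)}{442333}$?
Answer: $\frac{9138812788}{442333} \approx 20660.0$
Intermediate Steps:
$\frac{\left(151433 - 312090\right) \left(56576 - 113460\right)}{442333} = \left(-160657\right) \left(-56884\right) \frac{1}{442333} = 9138812788 \cdot \frac{1}{442333} = \frac{9138812788}{442333}$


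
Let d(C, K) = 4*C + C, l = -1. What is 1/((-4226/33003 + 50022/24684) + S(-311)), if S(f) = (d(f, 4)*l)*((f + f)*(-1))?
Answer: 135774342/131322559086067 ≈ 1.0339e-6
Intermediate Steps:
d(C, K) = 5*C
S(f) = 10*f² (S(f) = ((5*f)*(-1))*((f + f)*(-1)) = (-5*f)*((2*f)*(-1)) = (-5*f)*(-2*f) = 10*f²)
1/((-4226/33003 + 50022/24684) + S(-311)) = 1/((-4226/33003 + 50022/24684) + 10*(-311)²) = 1/((-4226*1/33003 + 50022*(1/24684)) + 10*96721) = 1/((-4226/33003 + 8337/4114) + 967210) = 1/(257760247/135774342 + 967210) = 1/(131322559086067/135774342) = 135774342/131322559086067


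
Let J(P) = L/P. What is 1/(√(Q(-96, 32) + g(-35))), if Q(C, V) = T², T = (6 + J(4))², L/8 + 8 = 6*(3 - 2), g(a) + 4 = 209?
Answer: √221/221 ≈ 0.067267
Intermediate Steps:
g(a) = 205 (g(a) = -4 + 209 = 205)
L = -16 (L = -64 + 8*(6*(3 - 2)) = -64 + 8*(6*1) = -64 + 8*6 = -64 + 48 = -16)
J(P) = -16/P
T = 4 (T = (6 - 16/4)² = (6 - 16*¼)² = (6 - 4)² = 2² = 4)
Q(C, V) = 16 (Q(C, V) = 4² = 16)
1/(√(Q(-96, 32) + g(-35))) = 1/(√(16 + 205)) = 1/(√221) = √221/221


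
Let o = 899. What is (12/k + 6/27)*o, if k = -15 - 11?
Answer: -25172/117 ≈ -215.15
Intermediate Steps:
k = -26
(12/k + 6/27)*o = (12/(-26) + 6/27)*899 = (12*(-1/26) + 6*(1/27))*899 = (-6/13 + 2/9)*899 = -28/117*899 = -25172/117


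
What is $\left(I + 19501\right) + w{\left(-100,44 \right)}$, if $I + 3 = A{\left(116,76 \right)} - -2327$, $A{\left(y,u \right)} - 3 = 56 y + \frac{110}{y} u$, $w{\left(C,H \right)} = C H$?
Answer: $\frac{695886}{29} \approx 23996.0$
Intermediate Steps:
$A{\left(y,u \right)} = 3 + 56 y + \frac{110 u}{y}$ ($A{\left(y,u \right)} = 3 + \left(56 y + \frac{110}{y} u\right) = 3 + \left(56 y + \frac{110 u}{y}\right) = 3 + 56 y + \frac{110 u}{y}$)
$I = \frac{257957}{29}$ ($I = -3 + \left(\left(3 + 56 \cdot 116 + 110 \cdot 76 \cdot \frac{1}{116}\right) - -2327\right) = -3 + \left(\left(3 + 6496 + 110 \cdot 76 \cdot \frac{1}{116}\right) + 2327\right) = -3 + \left(\left(3 + 6496 + \frac{2090}{29}\right) + 2327\right) = -3 + \left(\frac{190561}{29} + 2327\right) = -3 + \frac{258044}{29} = \frac{257957}{29} \approx 8895.1$)
$\left(I + 19501\right) + w{\left(-100,44 \right)} = \left(\frac{257957}{29} + 19501\right) - 4400 = \frac{823486}{29} - 4400 = \frac{695886}{29}$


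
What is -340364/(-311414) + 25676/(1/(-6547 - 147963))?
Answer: -617720617153138/155707 ≈ -3.9672e+9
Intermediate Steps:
-340364/(-311414) + 25676/(1/(-6547 - 147963)) = -340364*(-1/311414) + 25676/(1/(-154510)) = 170182/155707 + 25676/(-1/154510) = 170182/155707 + 25676*(-154510) = 170182/155707 - 3967198760 = -617720617153138/155707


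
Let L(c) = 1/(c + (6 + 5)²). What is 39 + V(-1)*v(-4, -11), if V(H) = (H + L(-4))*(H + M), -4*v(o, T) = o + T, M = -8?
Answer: 942/13 ≈ 72.462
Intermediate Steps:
L(c) = 1/(121 + c) (L(c) = 1/(c + 11²) = 1/(c + 121) = 1/(121 + c))
v(o, T) = -T/4 - o/4 (v(o, T) = -(o + T)/4 = -(T + o)/4 = -T/4 - o/4)
V(H) = (-8 + H)*(1/117 + H) (V(H) = (H + 1/(121 - 4))*(H - 8) = (H + 1/117)*(-8 + H) = (1/117 + H)*(-8 + H) = (-8 + H)*(1/117 + H))
39 + V(-1)*v(-4, -11) = 39 + (-8/117 + (-1)² - 935/117*(-1))*(-¼*(-11) - ¼*(-4)) = 39 + (-8/117 + 1 + 935/117)*(11/4 + 1) = 39 + (116/13)*(15/4) = 39 + 435/13 = 942/13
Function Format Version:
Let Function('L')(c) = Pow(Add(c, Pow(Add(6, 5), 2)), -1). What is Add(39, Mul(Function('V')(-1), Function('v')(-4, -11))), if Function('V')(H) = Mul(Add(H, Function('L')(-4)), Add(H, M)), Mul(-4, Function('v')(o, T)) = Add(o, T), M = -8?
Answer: Rational(942, 13) ≈ 72.462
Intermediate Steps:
Function('L')(c) = Pow(Add(121, c), -1) (Function('L')(c) = Pow(Add(c, Pow(11, 2)), -1) = Pow(Add(c, 121), -1) = Pow(Add(121, c), -1))
Function('v')(o, T) = Add(Mul(Rational(-1, 4), T), Mul(Rational(-1, 4), o)) (Function('v')(o, T) = Mul(Rational(-1, 4), Add(o, T)) = Mul(Rational(-1, 4), Add(T, o)) = Add(Mul(Rational(-1, 4), T), Mul(Rational(-1, 4), o)))
Function('V')(H) = Mul(Add(-8, H), Add(Rational(1, 117), H)) (Function('V')(H) = Mul(Add(H, Pow(Add(121, -4), -1)), Add(H, -8)) = Mul(Add(H, Pow(117, -1)), Add(-8, H)) = Mul(Add(H, Rational(1, 117)), Add(-8, H)) = Mul(Add(Rational(1, 117), H), Add(-8, H)) = Mul(Add(-8, H), Add(Rational(1, 117), H)))
Add(39, Mul(Function('V')(-1), Function('v')(-4, -11))) = Add(39, Mul(Add(Rational(-8, 117), Pow(-1, 2), Mul(Rational(-935, 117), -1)), Add(Mul(Rational(-1, 4), -11), Mul(Rational(-1, 4), -4)))) = Add(39, Mul(Add(Rational(-8, 117), 1, Rational(935, 117)), Add(Rational(11, 4), 1))) = Add(39, Mul(Rational(116, 13), Rational(15, 4))) = Add(39, Rational(435, 13)) = Rational(942, 13)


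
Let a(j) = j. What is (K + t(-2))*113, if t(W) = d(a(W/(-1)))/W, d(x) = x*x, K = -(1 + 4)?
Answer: -791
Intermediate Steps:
K = -5 (K = -1*5 = -5)
d(x) = x²
t(W) = W (t(W) = (W/(-1))²/W = (W*(-1))²/W = (-W)²/W = W²/W = W)
(K + t(-2))*113 = (-5 - 2)*113 = -7*113 = -791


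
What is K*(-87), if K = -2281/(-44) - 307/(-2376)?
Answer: -3580949/792 ≈ -4521.4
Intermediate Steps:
K = 123481/2376 (K = -2281*(-1/44) - 307*(-1/2376) = 2281/44 + 307/2376 = 123481/2376 ≈ 51.970)
K*(-87) = (123481/2376)*(-87) = -3580949/792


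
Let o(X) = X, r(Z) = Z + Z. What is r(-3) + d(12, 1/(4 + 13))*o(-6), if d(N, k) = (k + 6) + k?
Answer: -726/17 ≈ -42.706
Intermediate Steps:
r(Z) = 2*Z
d(N, k) = 6 + 2*k (d(N, k) = (6 + k) + k = 6 + 2*k)
r(-3) + d(12, 1/(4 + 13))*o(-6) = 2*(-3) + (6 + 2/(4 + 13))*(-6) = -6 + (6 + 2/17)*(-6) = -6 + (104/17)*(-6) = -6 - 624/17 = -726/17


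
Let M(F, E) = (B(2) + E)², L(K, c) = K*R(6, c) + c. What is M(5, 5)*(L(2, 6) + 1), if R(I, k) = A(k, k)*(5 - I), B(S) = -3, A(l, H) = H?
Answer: -20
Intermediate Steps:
R(I, k) = k*(5 - I)
L(K, c) = c - K*c (L(K, c) = K*(c*(5 - 1*6)) + c = K*(c*(5 - 6)) + c = K*(c*(-1)) + c = K*(-c) + c = -K*c + c = c - K*c)
M(F, E) = (-3 + E)²
M(5, 5)*(L(2, 6) + 1) = (-3 + 5)²*(6*(1 - 1*2) + 1) = 2²*(6*(1 - 2) + 1) = 4*(6*(-1) + 1) = 4*(-6 + 1) = 4*(-5) = -20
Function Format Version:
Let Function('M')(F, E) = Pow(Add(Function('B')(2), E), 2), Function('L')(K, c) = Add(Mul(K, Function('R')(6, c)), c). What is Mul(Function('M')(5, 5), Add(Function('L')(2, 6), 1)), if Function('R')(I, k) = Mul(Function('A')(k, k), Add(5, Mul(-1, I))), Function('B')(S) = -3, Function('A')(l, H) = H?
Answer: -20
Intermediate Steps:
Function('R')(I, k) = Mul(k, Add(5, Mul(-1, I)))
Function('L')(K, c) = Add(c, Mul(-1, K, c)) (Function('L')(K, c) = Add(Mul(K, Mul(c, Add(5, Mul(-1, 6)))), c) = Add(Mul(K, Mul(c, Add(5, -6))), c) = Add(Mul(K, Mul(c, -1)), c) = Add(Mul(K, Mul(-1, c)), c) = Add(Mul(-1, K, c), c) = Add(c, Mul(-1, K, c)))
Function('M')(F, E) = Pow(Add(-3, E), 2)
Mul(Function('M')(5, 5), Add(Function('L')(2, 6), 1)) = Mul(Pow(Add(-3, 5), 2), Add(Mul(6, Add(1, Mul(-1, 2))), 1)) = Mul(Pow(2, 2), Add(Mul(6, Add(1, -2)), 1)) = Mul(4, Add(Mul(6, -1), 1)) = Mul(4, Add(-6, 1)) = Mul(4, -5) = -20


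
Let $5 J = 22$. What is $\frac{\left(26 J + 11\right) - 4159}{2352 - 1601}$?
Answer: $- \frac{20168}{3755} \approx -5.371$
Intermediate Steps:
$J = \frac{22}{5}$ ($J = \frac{1}{5} \cdot 22 = \frac{22}{5} \approx 4.4$)
$\frac{\left(26 J + 11\right) - 4159}{2352 - 1601} = \frac{\left(26 \cdot \frac{22}{5} + 11\right) - 4159}{2352 - 1601} = \frac{\left(\frac{572}{5} + 11\right) - 4159}{751} = \left(\frac{627}{5} - 4159\right) \frac{1}{751} = \left(- \frac{20168}{5}\right) \frac{1}{751} = - \frac{20168}{3755}$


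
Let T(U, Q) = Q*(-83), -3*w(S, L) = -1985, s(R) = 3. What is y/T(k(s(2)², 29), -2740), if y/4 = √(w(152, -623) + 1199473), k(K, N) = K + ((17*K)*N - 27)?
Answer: 2*√2700303/170565 ≈ 0.019268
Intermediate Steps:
w(S, L) = 1985/3 (w(S, L) = -⅓*(-1985) = 1985/3)
k(K, N) = -27 + K + 17*K*N (k(K, N) = K + (17*K*N - 27) = K + (-27 + 17*K*N) = -27 + K + 17*K*N)
T(U, Q) = -83*Q
y = 8*√2700303/3 (y = 4*√(1985/3 + 1199473) = 4*√(3600404/3) = 4*(2*√2700303/3) = 8*√2700303/3 ≈ 4382.0)
y/T(k(s(2)², 29), -2740) = (8*√2700303/3)/((-83*(-2740))) = (8*√2700303/3)/227420 = (8*√2700303/3)*(1/227420) = 2*√2700303/170565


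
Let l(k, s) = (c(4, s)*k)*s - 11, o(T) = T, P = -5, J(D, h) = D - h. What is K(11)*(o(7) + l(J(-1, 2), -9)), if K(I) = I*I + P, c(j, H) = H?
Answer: -28652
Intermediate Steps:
l(k, s) = -11 + k*s² (l(k, s) = (s*k)*s - 11 = (k*s)*s - 11 = k*s² - 11 = -11 + k*s²)
K(I) = -5 + I² (K(I) = I*I - 5 = I² - 5 = -5 + I²)
K(11)*(o(7) + l(J(-1, 2), -9)) = (-5 + 11²)*(7 + (-11 + (-1 - 1*2)*(-9)²)) = (-5 + 121)*(7 + (-11 + (-1 - 2)*81)) = 116*(7 + (-11 - 3*81)) = 116*(7 + (-11 - 243)) = 116*(7 - 254) = 116*(-247) = -28652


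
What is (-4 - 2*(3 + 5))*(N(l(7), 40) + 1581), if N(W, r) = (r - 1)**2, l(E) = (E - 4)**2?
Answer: -62040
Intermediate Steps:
l(E) = (-4 + E)**2
N(W, r) = (-1 + r)**2
(-4 - 2*(3 + 5))*(N(l(7), 40) + 1581) = (-4 - 2*(3 + 5))*((-1 + 40)**2 + 1581) = (-4 - 2*8)*(39**2 + 1581) = (-4 - 16)*(1521 + 1581) = -20*3102 = -62040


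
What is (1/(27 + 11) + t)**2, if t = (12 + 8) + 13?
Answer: 1575025/1444 ≈ 1090.7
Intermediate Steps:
t = 33 (t = 20 + 13 = 33)
(1/(27 + 11) + t)**2 = (1/(27 + 11) + 33)**2 = (1/38 + 33)**2 = (1255/38)**2 = 1575025/1444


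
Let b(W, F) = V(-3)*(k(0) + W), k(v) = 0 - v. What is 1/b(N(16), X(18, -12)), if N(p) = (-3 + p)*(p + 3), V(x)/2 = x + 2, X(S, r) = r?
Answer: -1/494 ≈ -0.0020243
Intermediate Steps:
V(x) = 4 + 2*x (V(x) = 2*(x + 2) = 2*(2 + x) = 4 + 2*x)
N(p) = (-3 + p)*(3 + p)
k(v) = -v
b(W, F) = -2*W (b(W, F) = (4 + 2*(-3))*(-1*0 + W) = (4 - 6)*(0 + W) = -2*W)
1/b(N(16), X(18, -12)) = 1/(-2*(-9 + 16²)) = 1/(-2*(-9 + 256)) = 1/(-2*247) = 1/(-494) = -1/494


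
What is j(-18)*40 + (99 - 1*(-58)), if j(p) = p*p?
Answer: 13117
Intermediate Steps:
j(p) = p**2
j(-18)*40 + (99 - 1*(-58)) = (-18)**2*40 + (99 - 1*(-58)) = 324*40 + (99 + 58) = 12960 + 157 = 13117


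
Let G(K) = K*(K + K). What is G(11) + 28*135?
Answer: 4022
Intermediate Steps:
G(K) = 2*K**2 (G(K) = K*(2*K) = 2*K**2)
G(11) + 28*135 = 2*11**2 + 28*135 = 2*121 + 3780 = 242 + 3780 = 4022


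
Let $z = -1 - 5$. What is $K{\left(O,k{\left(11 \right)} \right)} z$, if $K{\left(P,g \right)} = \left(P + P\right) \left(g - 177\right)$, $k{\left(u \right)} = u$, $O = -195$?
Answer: $-388440$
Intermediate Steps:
$z = -6$
$K{\left(P,g \right)} = 2 P \left(-177 + g\right)$
$K{\left(O,k{\left(11 \right)} \right)} z = 2 \left(-195\right) \left(-177 + 11\right) \left(-6\right) = 2 \left(-195\right) \left(-166\right) \left(-6\right) = 64740 \left(-6\right) = -388440$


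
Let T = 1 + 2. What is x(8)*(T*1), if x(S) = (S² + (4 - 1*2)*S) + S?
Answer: 264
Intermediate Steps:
T = 3
x(S) = S² + 3*S (x(S) = (S² + (4 - 2)*S) + S = (S² + 2*S) + S = S² + 3*S)
x(8)*(T*1) = (8*(3 + 8))*(3*1) = (8*11)*3 = 88*3 = 264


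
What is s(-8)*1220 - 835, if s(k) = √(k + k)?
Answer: -835 + 4880*I ≈ -835.0 + 4880.0*I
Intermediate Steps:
s(k) = √2*√k (s(k) = √(2*k) = √2*√k)
s(-8)*1220 - 835 = (√2*√(-8))*1220 - 835 = (√2*(2*I*√2))*1220 - 835 = (4*I)*1220 - 835 = 4880*I - 835 = -835 + 4880*I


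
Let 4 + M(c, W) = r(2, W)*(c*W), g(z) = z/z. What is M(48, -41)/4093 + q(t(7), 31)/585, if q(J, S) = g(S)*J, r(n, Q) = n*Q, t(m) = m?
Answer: 94431271/2394405 ≈ 39.438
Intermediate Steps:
g(z) = 1
r(n, Q) = Q*n
M(c, W) = -4 + 2*c*W**2 (M(c, W) = -4 + (W*2)*(c*W) = -4 + (2*W)*(W*c) = -4 + 2*c*W**2)
q(J, S) = J (q(J, S) = 1*J = J)
M(48, -41)/4093 + q(t(7), 31)/585 = (-4 + 2*48*(-41)**2)/4093 + 7/585 = (-4 + 2*48*1681)*(1/4093) + 7*(1/585) = (-4 + 161376)*(1/4093) + 7/585 = 161372*(1/4093) + 7/585 = 161372/4093 + 7/585 = 94431271/2394405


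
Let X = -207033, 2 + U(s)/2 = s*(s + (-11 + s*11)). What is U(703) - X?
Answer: 12052579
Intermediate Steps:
U(s) = -4 + 2*s*(-11 + 12*s) (U(s) = -4 + 2*(s*(s + (-11 + s*11))) = -4 + 2*(s*(s + (-11 + 11*s))) = -4 + 2*(s*(-11 + 12*s)) = -4 + 2*s*(-11 + 12*s))
U(703) - X = (-4 - 22*703 + 24*703²) - 1*(-207033) = (-4 - 15466 + 24*494209) + 207033 = (-4 - 15466 + 11861016) + 207033 = 11845546 + 207033 = 12052579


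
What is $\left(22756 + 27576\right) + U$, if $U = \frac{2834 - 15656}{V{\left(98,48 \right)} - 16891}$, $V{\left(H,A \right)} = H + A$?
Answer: $\frac{842822162}{16745} \approx 50333.0$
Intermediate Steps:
$V{\left(H,A \right)} = A + H$
$U = \frac{12822}{16745}$ ($U = \frac{2834 - 15656}{\left(48 + 98\right) - 16891} = - \frac{12822}{146 - 16891} = - \frac{12822}{-16745} = \left(-12822\right) \left(- \frac{1}{16745}\right) = \frac{12822}{16745} \approx 0.76572$)
$\left(22756 + 27576\right) + U = \left(22756 + 27576\right) + \frac{12822}{16745} = 50332 + \frac{12822}{16745} = \frac{842822162}{16745}$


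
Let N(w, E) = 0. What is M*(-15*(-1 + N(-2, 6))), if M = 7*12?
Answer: 1260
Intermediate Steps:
M = 84
M*(-15*(-1 + N(-2, 6))) = 84*(-15*(-1 + 0)) = 84*(-15*(-1)) = 84*15 = 1260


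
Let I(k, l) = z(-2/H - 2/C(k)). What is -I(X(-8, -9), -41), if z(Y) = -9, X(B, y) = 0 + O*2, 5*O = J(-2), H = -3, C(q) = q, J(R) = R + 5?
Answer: 9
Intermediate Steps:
J(R) = 5 + R
O = 3/5 (O = (5 - 2)/5 = (1/5)*3 = 3/5 ≈ 0.60000)
X(B, y) = 6/5 (X(B, y) = 0 + (3/5)*2 = 0 + 6/5 = 6/5)
I(k, l) = -9
-I(X(-8, -9), -41) = -1*(-9) = 9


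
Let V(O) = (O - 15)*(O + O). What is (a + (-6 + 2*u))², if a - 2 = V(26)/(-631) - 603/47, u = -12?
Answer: 1532081999529/879537649 ≈ 1741.9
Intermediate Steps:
V(O) = 2*O*(-15 + O) (V(O) = (-15 + O)*(2*O) = 2*O*(-15 + O))
a = -348063/29657 (a = 2 + ((2*26*(-15 + 26))/(-631) - 603/47) = 2 + ((2*26*11)*(-1/631) - 603*1/47) = 2 + (572*(-1/631) - 603/47) = 2 + (-572/631 - 603/47) = 2 - 407377/29657 = -348063/29657 ≈ -11.736)
(a + (-6 + 2*u))² = (-348063/29657 + (-6 + 2*(-12)))² = (-348063/29657 + (-6 - 24))² = (-348063/29657 - 30)² = (-1237773/29657)² = 1532081999529/879537649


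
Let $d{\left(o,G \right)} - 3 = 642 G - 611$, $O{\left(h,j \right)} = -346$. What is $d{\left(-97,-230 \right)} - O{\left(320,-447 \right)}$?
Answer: $-147922$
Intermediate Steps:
$d{\left(o,G \right)} = -608 + 642 G$ ($d{\left(o,G \right)} = 3 + \left(642 G - 611\right) = 3 + \left(-611 + 642 G\right) = -608 + 642 G$)
$d{\left(-97,-230 \right)} - O{\left(320,-447 \right)} = \left(-608 + 642 \left(-230\right)\right) - -346 = \left(-608 - 147660\right) + 346 = -148268 + 346 = -147922$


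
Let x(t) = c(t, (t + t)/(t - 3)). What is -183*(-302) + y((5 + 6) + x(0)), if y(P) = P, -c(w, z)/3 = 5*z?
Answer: 55277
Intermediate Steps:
c(w, z) = -15*z
x(t) = -30*t/(-3 + t) (x(t) = -15*(t + t)/(t - 3) = -15*2*t/(-3 + t) = -30*t/(-3 + t))
-183*(-302) + y((5 + 6) + x(0)) = -183*(-302) + ((5 + 6) - 30*0/(-3 + 0)) = 55266 + (11 - 30*0/(-3)) = 55266 + (11 - 30*0*(-1/3)) = 55266 + (11 + 0) = 55266 + 11 = 55277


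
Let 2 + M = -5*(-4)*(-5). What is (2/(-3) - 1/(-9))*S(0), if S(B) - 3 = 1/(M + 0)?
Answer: -1525/918 ≈ -1.6612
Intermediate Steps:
M = -102 (M = -2 - 5*(-4)*(-5) = -2 + 20*(-5) = -2 - 100 = -102)
S(B) = 305/102 (S(B) = 3 + 1/(-102 + 0) = 3 + 1/(-102) = 3 - 1/102 = 305/102)
(2/(-3) - 1/(-9))*S(0) = (2/(-3) - 1/(-9))*(305/102) = (2*(-⅓) - 1*(-⅑))*(305/102) = (-⅔ + ⅑)*(305/102) = -5/9*305/102 = -1525/918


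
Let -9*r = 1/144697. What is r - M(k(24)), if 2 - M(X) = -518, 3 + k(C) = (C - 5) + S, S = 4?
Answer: -677181961/1302273 ≈ -520.00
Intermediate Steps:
r = -1/1302273 (r = -1/9/144697 = -1/9*1/144697 = -1/1302273 ≈ -7.6789e-7)
k(C) = -4 + C (k(C) = -3 + ((C - 5) + 4) = -3 + ((-5 + C) + 4) = -3 + (-1 + C) = -4 + C)
M(X) = 520 (M(X) = 2 - 1*(-518) = 2 + 518 = 520)
r - M(k(24)) = -1/1302273 - 1*520 = -1/1302273 - 520 = -677181961/1302273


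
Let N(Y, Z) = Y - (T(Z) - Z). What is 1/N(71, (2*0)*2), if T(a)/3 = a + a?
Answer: 1/71 ≈ 0.014085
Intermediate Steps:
T(a) = 6*a (T(a) = 3*(a + a) = 3*(2*a) = 6*a)
N(Y, Z) = Y - 5*Z (N(Y, Z) = Y - (6*Z - Z) = Y - 5*Z)
1/N(71, (2*0)*2) = 1/(71 - 5*2*0*2) = 1/(71 - 0*2) = 1/(71 - 5*0) = 1/(71 + 0) = 1/71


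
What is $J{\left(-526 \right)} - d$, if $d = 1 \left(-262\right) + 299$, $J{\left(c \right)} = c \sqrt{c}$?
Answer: $-37 - 526 i \sqrt{526} \approx -37.0 - 12064.0 i$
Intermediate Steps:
$J{\left(c \right)} = c^{\frac{3}{2}}$
$d = 37$ ($d = -262 + 299 = 37$)
$J{\left(-526 \right)} - d = \left(-526\right)^{\frac{3}{2}} - 37 = - 526 i \sqrt{526} - 37 = -37 - 526 i \sqrt{526}$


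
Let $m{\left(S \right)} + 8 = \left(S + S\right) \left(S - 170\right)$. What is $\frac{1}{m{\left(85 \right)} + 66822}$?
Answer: $\frac{1}{52364} \approx 1.9097 \cdot 10^{-5}$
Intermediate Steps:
$m{\left(S \right)} = -8 + 2 S \left(-170 + S\right)$ ($m{\left(S \right)} = -8 + \left(S + S\right) \left(S - 170\right) = -8 + 2 S \left(-170 + S\right)$)
$\frac{1}{m{\left(85 \right)} + 66822} = \frac{1}{\left(-8 - 28900 + 2 \cdot 85^{2}\right) + 66822} = \frac{1}{\left(-8 - 28900 + 2 \cdot 7225\right) + 66822} = \frac{1}{\left(-8 - 28900 + 14450\right) + 66822} = \frac{1}{-14458 + 66822} = \frac{1}{52364}$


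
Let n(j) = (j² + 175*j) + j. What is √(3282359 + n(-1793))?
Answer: 146*√290 ≈ 2486.3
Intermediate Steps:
n(j) = j² + 176*j
√(3282359 + n(-1793)) = √(3282359 - 1793*(176 - 1793)) = √(3282359 - 1793*(-1617)) = √(3282359 + 2899281) = √6181640 = 146*√290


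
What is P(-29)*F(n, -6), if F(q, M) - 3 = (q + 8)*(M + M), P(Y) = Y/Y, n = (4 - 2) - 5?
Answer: -57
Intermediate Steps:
n = -3 (n = 2 - 5 = -3)
P(Y) = 1
F(q, M) = 3 + 2*M*(8 + q) (F(q, M) = 3 + (q + 8)*(M + M) = 3 + (8 + q)*(2*M) = 3 + 2*M*(8 + q))
P(-29)*F(n, -6) = 1*(3 + 16*(-6) + 2*(-6)*(-3)) = 1*(3 - 96 + 36) = 1*(-57) = -57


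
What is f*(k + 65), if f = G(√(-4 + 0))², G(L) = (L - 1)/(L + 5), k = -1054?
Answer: 141427/841 + 23736*I/841 ≈ 168.17 + 28.224*I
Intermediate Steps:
G(L) = (-1 + L)/(5 + L)
f = (-1 + 2*I)²*(5 - 2*I)²/841 (f = ((-1 + √(-4 + 0))/(5 + √(-4 + 0)))² = ((-1 + √(-4))/(5 + √(-4)))² = ((-1 + 2*I)/(5 + 2*I))² = (((5 - 2*I)/29)*(-1 + 2*I))² = ((-1 + 2*I)*(5 - 2*I)/29)² = (-1 + 2*I)²*(5 - 2*I)²/841 ≈ -0.17004 - 0.028537*I)
f*(k + 65) = (-143/841 - 24*I/841)*(-1054 + 65) = (-143/841 - 24*I/841)*(-989) = 141427/841 + 23736*I/841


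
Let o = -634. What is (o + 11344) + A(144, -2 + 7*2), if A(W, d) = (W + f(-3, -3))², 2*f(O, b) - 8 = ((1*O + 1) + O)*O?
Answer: 139561/4 ≈ 34890.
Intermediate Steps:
f(O, b) = 4 + O*(1 + 2*O)/2 (f(O, b) = 4 + (((1*O + 1) + O)*O)/2 = 4 + (((O + 1) + O)*O)/2 = 4 + (((1 + O) + O)*O)/2 = 4 + ((1 + 2*O)*O)/2 = 4 + (O*(1 + 2*O))/2 = 4 + O*(1 + 2*O)/2)
A(W, d) = (23/2 + W)² (A(W, d) = (W + (4 + (-3)² + (½)*(-3)))² = (W + (4 + 9 - 3/2))² = (W + 23/2)² = (23/2 + W)²)
(o + 11344) + A(144, -2 + 7*2) = (-634 + 11344) + (23 + 2*144)²/4 = 10710 + (23 + 288)²/4 = 10710 + (¼)*311² = 10710 + (¼)*96721 = 10710 + 96721/4 = 139561/4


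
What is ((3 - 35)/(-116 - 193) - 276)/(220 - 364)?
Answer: 21313/11124 ≈ 1.9159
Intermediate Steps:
((3 - 35)/(-116 - 193) - 276)/(220 - 364) = (-32/(-309) - 276)/(-144) = (-32*(-1/309) - 276)*(-1/144) = (32/309 - 276)*(-1/144) = -85252/309*(-1/144) = 21313/11124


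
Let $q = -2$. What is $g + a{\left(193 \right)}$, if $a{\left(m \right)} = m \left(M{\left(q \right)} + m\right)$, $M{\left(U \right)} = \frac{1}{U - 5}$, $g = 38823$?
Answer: $\frac{532311}{7} \approx 76044.0$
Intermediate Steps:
$M{\left(U \right)} = \frac{1}{-5 + U}$
$a{\left(m \right)} = m \left(- \frac{1}{7} + m\right)$ ($a{\left(m \right)} = m \left(\frac{1}{-5 - 2} + m\right) = m \left(\frac{1}{-7} + m\right) = m \left(- \frac{1}{7} + m\right)$)
$g + a{\left(193 \right)} = 38823 + 193 \left(- \frac{1}{7} + 193\right) = 38823 + 193 \cdot \frac{1350}{7} = 38823 + \frac{260550}{7} = \frac{532311}{7}$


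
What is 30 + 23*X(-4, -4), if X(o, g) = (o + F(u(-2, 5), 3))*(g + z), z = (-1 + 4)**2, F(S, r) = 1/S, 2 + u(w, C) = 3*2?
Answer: -1605/4 ≈ -401.25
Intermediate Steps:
u(w, C) = 4 (u(w, C) = -2 + 3*2 = -2 + 6 = 4)
z = 9 (z = 3**2 = 9)
X(o, g) = (9 + g)*(1/4 + o) (X(o, g) = (o + 1/4)*(g + 9) = (o + 1/4)*(9 + g) = (1/4 + o)*(9 + g) = (9 + g)*(1/4 + o))
30 + 23*X(-4, -4) = 30 + 23*(9/4 + 9*(-4) + (1/4)*(-4) - 4*(-4)) = 30 + 23*(9/4 - 36 - 1 + 16) = 30 + 23*(-75/4) = 30 - 1725/4 = -1605/4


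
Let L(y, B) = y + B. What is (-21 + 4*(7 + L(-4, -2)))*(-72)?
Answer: 1224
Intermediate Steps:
L(y, B) = B + y
(-21 + 4*(7 + L(-4, -2)))*(-72) = (-21 + 4*(7 + (-2 - 4)))*(-72) = (-21 + 4*(7 - 6))*(-72) = (-21 + 4*1)*(-72) = (-21 + 4)*(-72) = -17*(-72) = 1224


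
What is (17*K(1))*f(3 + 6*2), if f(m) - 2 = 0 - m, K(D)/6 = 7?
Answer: -9282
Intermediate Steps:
K(D) = 42 (K(D) = 6*7 = 42)
f(m) = 2 - m (f(m) = 2 + (0 - m) = 2 - m)
(17*K(1))*f(3 + 6*2) = (17*42)*(2 - (3 + 6*2)) = 714*(2 - (3 + 12)) = 714*(2 - 1*15) = 714*(2 - 15) = 714*(-13) = -9282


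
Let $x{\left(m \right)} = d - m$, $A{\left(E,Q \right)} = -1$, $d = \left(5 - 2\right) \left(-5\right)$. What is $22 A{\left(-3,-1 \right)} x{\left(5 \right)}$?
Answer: $440$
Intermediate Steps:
$d = -15$ ($d = 3 \left(-5\right) = -15$)
$x{\left(m \right)} = -15 - m$
$22 A{\left(-3,-1 \right)} x{\left(5 \right)} = 22 \left(-1\right) \left(-15 - 5\right) = - 22 \left(-15 - 5\right) = \left(-22\right) \left(-20\right) = 440$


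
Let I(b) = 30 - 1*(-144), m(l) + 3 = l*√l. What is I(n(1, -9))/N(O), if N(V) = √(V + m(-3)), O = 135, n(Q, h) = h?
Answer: 58*√3/√(44 - I*√3) ≈ 15.136 + 0.2978*I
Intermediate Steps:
m(l) = -3 + l^(3/2) (m(l) = -3 + l*√l = -3 + l^(3/2))
I(b) = 174 (I(b) = 30 + 144 = 174)
N(V) = √(-3 + V - 3*I*√3) (N(V) = √(V + (-3 + (-3)^(3/2))) = √(V + (-3 - 3*I*√3)) = √(-3 + V - 3*I*√3))
I(n(1, -9))/N(O) = 174/(√(-3 + 135 - 3*I*√3)) = 174/(√(132 - 3*I*√3)) = 174/√(132 - 3*I*√3)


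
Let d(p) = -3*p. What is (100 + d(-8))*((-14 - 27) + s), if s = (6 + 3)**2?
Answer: 4960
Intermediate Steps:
s = 81 (s = 9**2 = 81)
(100 + d(-8))*((-14 - 27) + s) = (100 - 3*(-8))*((-14 - 27) + 81) = (100 + 24)*(-41 + 81) = 124*40 = 4960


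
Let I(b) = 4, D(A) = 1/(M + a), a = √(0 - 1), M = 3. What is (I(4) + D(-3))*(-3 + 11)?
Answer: 172/5 - 4*I/5 ≈ 34.4 - 0.8*I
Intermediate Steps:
a = I (a = √(-1) = I ≈ 1.0*I)
D(A) = (3 - I)/10 (D(A) = 1/(3 + I) = (3 - I)/10)
(I(4) + D(-3))*(-3 + 11) = (4 + (3/10 - I/10))*(-3 + 11) = (43/10 - I/10)*8 = 172/5 - 4*I/5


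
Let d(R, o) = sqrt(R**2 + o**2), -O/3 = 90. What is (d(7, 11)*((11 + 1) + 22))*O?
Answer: -9180*sqrt(170) ≈ -1.1969e+5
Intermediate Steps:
O = -270 (O = -3*90 = -270)
(d(7, 11)*((11 + 1) + 22))*O = (sqrt(7**2 + 11**2)*((11 + 1) + 22))*(-270) = (sqrt(49 + 121)*(12 + 22))*(-270) = (sqrt(170)*34)*(-270) = (34*sqrt(170))*(-270) = -9180*sqrt(170)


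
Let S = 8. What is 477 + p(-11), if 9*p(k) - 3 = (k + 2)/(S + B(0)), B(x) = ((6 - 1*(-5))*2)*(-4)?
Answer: 114563/240 ≈ 477.35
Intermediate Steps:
B(x) = -88 (B(x) = ((6 + 5)*2)*(-4) = (11*2)*(-4) = 22*(-4) = -88)
p(k) = 119/360 - k/720 (p(k) = ⅓ + ((k + 2)/(8 - 88))/9 = ⅓ + ((2 + k)/(-80))/9 = ⅓ + ((2 + k)*(-1/80))/9 = ⅓ + (-1/40 - k/80)/9 = ⅓ + (-1/360 - k/720) = 119/360 - k/720)
477 + p(-11) = 477 + (119/360 - 1/720*(-11)) = 477 + (119/360 + 11/720) = 477 + 83/240 = 114563/240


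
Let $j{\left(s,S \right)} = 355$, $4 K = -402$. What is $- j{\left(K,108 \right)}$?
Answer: $-355$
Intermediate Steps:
$K = - \frac{201}{2}$ ($K = \frac{1}{4} \left(-402\right) = - \frac{201}{2} \approx -100.5$)
$- j{\left(K,108 \right)} = \left(-1\right) 355 = -355$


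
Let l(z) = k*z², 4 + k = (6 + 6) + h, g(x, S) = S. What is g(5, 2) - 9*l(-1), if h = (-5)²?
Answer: -295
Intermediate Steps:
h = 25
k = 33 (k = -4 + ((6 + 6) + 25) = -4 + (12 + 25) = -4 + 37 = 33)
l(z) = 33*z²
g(5, 2) - 9*l(-1) = 2 - 297*(-1)² = 2 - 297 = -295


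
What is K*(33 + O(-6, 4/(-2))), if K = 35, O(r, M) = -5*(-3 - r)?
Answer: 630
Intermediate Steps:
O(r, M) = 15 + 5*r
K*(33 + O(-6, 4/(-2))) = 35*(33 + (15 + 5*(-6))) = 35*(33 + (15 - 30)) = 35*(33 - 15) = 35*18 = 630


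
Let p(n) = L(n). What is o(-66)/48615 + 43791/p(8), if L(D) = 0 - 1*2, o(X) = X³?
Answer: -709824819/32410 ≈ -21901.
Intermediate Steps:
L(D) = -2 (L(D) = 0 - 2 = -2)
p(n) = -2
o(-66)/48615 + 43791/p(8) = (-66)³/48615 + 43791/(-2) = -287496*1/48615 + 43791*(-½) = -95832/16205 - 43791/2 = -709824819/32410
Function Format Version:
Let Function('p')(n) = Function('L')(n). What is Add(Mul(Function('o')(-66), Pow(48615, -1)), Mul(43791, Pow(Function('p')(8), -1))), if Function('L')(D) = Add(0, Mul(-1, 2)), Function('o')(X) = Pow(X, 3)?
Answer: Rational(-709824819, 32410) ≈ -21901.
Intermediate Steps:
Function('L')(D) = -2 (Function('L')(D) = Add(0, -2) = -2)
Function('p')(n) = -2
Add(Mul(Function('o')(-66), Pow(48615, -1)), Mul(43791, Pow(Function('p')(8), -1))) = Add(Mul(Pow(-66, 3), Pow(48615, -1)), Mul(43791, Pow(-2, -1))) = Add(Mul(-287496, Rational(1, 48615)), Mul(43791, Rational(-1, 2))) = Add(Rational(-95832, 16205), Rational(-43791, 2)) = Rational(-709824819, 32410)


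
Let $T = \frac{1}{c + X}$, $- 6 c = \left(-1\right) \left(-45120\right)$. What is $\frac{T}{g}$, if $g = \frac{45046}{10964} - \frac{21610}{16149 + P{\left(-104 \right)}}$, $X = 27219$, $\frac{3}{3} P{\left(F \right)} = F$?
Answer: $\frac{17591738}{957038545997} \approx 1.8381 \cdot 10^{-5}$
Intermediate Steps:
$c = -7520$ ($c = - \frac{\left(-1\right) \left(-45120\right)}{6} = \left(- \frac{1}{6}\right) 45120 = -7520$)
$P{\left(F \right)} = F$
$T = \frac{1}{19699}$ ($T = \frac{1}{-7520 + 27219} = \frac{1}{19699} \approx 5.0764 \cdot 10^{-5}$)
$g = \frac{48583103}{17591738}$ ($g = \frac{45046}{10964} - \frac{21610}{16149 - 104} = 45046 \cdot \frac{1}{10964} - \frac{21610}{16045} = \frac{22523}{5482} - \frac{4322}{3209} = \frac{48583103}{17591738} \approx 2.7617$)
$\frac{T}{g} = \frac{1}{19699 \cdot \frac{48583103}{17591738}} = \frac{1}{19699} \cdot \frac{17591738}{48583103} = \frac{17591738}{957038545997}$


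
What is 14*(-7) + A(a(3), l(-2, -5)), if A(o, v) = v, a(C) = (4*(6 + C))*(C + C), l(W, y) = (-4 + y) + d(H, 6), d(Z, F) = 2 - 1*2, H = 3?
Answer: -107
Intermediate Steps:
d(Z, F) = 0 (d(Z, F) = 2 - 2 = 0)
l(W, y) = -4 + y (l(W, y) = (-4 + y) + 0 = -4 + y)
a(C) = 2*C*(24 + 4*C) (a(C) = (24 + 4*C)*(2*C) = 2*C*(24 + 4*C))
14*(-7) + A(a(3), l(-2, -5)) = 14*(-7) + (-4 - 5) = -98 - 9 = -107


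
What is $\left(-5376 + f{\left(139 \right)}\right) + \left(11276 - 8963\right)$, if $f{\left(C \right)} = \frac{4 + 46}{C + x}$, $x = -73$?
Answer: $- \frac{101054}{33} \approx -3062.2$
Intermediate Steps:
$f{\left(C \right)} = \frac{50}{-73 + C}$ ($f{\left(C \right)} = \frac{4 + 46}{C - 73} = \frac{50}{-73 + C}$)
$\left(-5376 + f{\left(139 \right)}\right) + \left(11276 - 8963\right) = \left(-5376 + \frac{50}{-73 + 139}\right) + \left(11276 - 8963\right) = \left(-5376 + \frac{50}{66}\right) + \left(11276 - 8963\right) = \left(-5376 + 50 \cdot \frac{1}{66}\right) + 2313 = \left(-5376 + \frac{25}{33}\right) + 2313 = - \frac{177383}{33} + 2313 = - \frac{101054}{33}$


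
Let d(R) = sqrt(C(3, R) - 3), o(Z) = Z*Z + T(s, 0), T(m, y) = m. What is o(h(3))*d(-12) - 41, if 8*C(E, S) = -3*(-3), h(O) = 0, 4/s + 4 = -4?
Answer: -41 - I*sqrt(30)/8 ≈ -41.0 - 0.68465*I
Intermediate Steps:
s = -1/2 (s = 4/(-4 - 4) = 4/(-8) = 4*(-1/8) = -1/2 ≈ -0.50000)
C(E, S) = 9/8 (C(E, S) = (-3*(-3))/8 = (1/8)*9 = 9/8)
o(Z) = -1/2 + Z**2 (o(Z) = Z*Z - 1/2 = Z**2 - 1/2 = -1/2 + Z**2)
d(R) = I*sqrt(30)/4 (d(R) = sqrt(9/8 - 3) = sqrt(-15/8) = I*sqrt(30)/4)
o(h(3))*d(-12) - 41 = (-1/2 + 0**2)*(I*sqrt(30)/4) - 41 = (-1/2 + 0)*(I*sqrt(30)/4) - 41 = -I*sqrt(30)/8 - 41 = -41 - I*sqrt(30)/8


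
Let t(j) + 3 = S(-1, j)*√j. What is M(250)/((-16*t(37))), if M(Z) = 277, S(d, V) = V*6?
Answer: -277/9725328 - 10249*√37/4862664 ≈ -0.012849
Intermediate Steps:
S(d, V) = 6*V
t(j) = -3 + 6*j^(3/2) (t(j) = -3 + (6*j)*√j = -3 + 6*j^(3/2))
M(250)/((-16*t(37))) = 277/((-16*(-3 + 6*37^(3/2)))) = 277/((-16*(-3 + 6*(37*√37)))) = 277/((-16*(-3 + 222*√37))) = 277/(48 - 3552*√37)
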